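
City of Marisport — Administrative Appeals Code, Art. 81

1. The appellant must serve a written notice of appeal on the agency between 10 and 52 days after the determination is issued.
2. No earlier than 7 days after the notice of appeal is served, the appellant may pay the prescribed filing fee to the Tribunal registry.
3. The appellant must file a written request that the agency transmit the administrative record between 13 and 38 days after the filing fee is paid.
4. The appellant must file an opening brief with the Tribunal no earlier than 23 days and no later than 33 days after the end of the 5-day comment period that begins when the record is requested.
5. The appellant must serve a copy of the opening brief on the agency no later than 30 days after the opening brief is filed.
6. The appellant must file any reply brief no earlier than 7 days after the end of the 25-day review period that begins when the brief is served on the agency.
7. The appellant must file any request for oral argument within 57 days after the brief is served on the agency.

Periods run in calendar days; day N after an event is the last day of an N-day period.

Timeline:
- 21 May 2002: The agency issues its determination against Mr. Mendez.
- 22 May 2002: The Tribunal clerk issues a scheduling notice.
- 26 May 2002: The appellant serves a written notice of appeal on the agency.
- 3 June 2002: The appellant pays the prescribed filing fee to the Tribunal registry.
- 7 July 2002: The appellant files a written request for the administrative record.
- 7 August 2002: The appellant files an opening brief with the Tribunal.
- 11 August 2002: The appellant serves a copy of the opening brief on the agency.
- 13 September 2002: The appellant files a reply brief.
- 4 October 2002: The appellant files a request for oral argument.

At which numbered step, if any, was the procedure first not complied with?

Step 1 — 10 and 52 days from 21 May 2002 (when the determination is issued) are 31 May 2002 and 12 July 2002 respectively; 26 May 2002 is 5 days too early.

Step 1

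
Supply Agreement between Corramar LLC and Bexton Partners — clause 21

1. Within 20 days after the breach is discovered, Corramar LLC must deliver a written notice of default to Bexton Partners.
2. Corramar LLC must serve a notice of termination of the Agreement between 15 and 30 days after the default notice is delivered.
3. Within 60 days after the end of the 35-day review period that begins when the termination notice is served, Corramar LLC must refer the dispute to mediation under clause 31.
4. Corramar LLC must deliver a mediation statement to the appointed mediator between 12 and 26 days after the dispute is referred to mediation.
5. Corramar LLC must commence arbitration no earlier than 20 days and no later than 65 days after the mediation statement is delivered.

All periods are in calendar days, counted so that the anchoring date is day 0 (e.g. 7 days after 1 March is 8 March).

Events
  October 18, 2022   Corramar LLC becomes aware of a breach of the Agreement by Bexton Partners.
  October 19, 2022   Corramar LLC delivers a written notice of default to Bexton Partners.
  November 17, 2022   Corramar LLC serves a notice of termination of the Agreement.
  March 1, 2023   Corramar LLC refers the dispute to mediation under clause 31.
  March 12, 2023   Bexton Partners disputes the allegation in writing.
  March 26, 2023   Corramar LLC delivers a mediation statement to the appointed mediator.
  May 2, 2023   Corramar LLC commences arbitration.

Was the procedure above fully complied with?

Step 1 — counting 20 days from October 18, 2022 (when the breach is discovered) gives a deadline of November 7, 2022; October 19, 2022 is within that limit.
Step 2 — 15 and 30 days from October 19, 2022 (when the default notice is delivered) are November 3, 2022 and November 18, 2022 respectively; November 17, 2022 falls inside that range.
Step 3 — counting 60 days from December 22, 2022 (end of the 35-day review period, which began when the termination notice is served on November 17, 2022) gives a deadline of February 20, 2023; not done until March 1, 2023, 9 days after the deadline.
The procedure was therefore not followed at step 3.

No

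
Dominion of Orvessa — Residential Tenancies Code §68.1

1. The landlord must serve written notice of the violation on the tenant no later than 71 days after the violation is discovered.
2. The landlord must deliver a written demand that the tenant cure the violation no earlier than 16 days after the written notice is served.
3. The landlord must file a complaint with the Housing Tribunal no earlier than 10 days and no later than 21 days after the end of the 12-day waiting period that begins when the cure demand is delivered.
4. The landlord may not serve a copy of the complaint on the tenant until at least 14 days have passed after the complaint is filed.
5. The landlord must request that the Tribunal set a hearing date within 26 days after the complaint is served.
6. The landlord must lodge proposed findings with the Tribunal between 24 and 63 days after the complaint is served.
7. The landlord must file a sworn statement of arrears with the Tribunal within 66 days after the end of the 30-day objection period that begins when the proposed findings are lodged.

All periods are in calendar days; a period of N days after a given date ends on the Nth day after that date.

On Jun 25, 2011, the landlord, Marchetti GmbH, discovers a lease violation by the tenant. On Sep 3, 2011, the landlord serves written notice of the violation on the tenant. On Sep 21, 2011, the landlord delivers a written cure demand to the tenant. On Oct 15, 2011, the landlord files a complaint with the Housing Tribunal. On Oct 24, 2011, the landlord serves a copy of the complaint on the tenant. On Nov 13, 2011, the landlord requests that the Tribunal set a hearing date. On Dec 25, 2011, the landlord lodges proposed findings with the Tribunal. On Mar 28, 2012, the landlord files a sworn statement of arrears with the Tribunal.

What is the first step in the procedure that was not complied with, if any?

Step 4

Step 1: 71 days after Jun 25, 2011 (when the violation is discovered) is Sep 4, 2011; done Sep 3, 2011 — timely.
Step 2: the earliest permitted date is 16 days after Sep 3, 2011 (when the written notice is served), i.e. Sep 19, 2011; done Sep 21, 2011 — permitted.
Step 3: the window is 10–21 days after Oct 3, 2011 (end of the 12-day waiting period, which began when the cure demand is delivered on Sep 21, 2011), so Oct 13, 2011 through Oct 24, 2011; Oct 15, 2011 falls inside that range.
Step 4: the earliest permitted date is 14 days after Oct 15, 2011 (when the complaint is filed), i.e. Oct 29, 2011; acted on Oct 24, 2011, 5 days prematurely.
That is the first point of non-compliance.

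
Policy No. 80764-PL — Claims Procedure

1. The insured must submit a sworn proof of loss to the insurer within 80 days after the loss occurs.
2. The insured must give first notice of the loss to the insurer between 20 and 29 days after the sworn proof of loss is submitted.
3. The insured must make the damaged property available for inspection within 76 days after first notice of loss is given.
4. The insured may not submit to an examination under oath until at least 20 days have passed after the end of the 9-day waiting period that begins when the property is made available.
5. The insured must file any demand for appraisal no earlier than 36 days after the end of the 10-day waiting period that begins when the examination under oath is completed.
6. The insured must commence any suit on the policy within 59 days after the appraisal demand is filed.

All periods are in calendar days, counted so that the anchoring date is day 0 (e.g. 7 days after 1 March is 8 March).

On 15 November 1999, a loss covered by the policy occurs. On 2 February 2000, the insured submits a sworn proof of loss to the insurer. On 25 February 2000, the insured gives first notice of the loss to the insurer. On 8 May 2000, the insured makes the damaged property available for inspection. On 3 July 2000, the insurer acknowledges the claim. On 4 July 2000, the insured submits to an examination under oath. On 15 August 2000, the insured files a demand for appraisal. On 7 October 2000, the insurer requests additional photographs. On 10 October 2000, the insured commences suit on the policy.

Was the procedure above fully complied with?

Step 1 — counting 80 days from 15 November 1999 (when the loss occurs) gives a deadline of 3 February 2000; 2 February 2000 is within that limit.
Step 2 — 20 and 29 days from 2 February 2000 (when the sworn proof of loss is submitted) are 22 February 2000 and 2 March 2000 respectively; 25 February 2000 falls inside that range.
Step 3 — counting 76 days from 25 February 2000 (when first notice of loss is given) gives a deadline of 11 May 2000; completed 8 May 2000, before the deadline.
Step 4 — must wait 20 days from 17 May 2000 (end of the 9-day waiting period, which began when the property is made available on 8 May 2000), so not before 6 June 2000; done 4 July 2000, after the minimum wait.
Step 5 — must wait 36 days from 14 July 2000 (end of the 10-day waiting period, which began when the examination under oath is completed on 4 July 2000), so not before 19 August 2000; acted on 15 August 2000, 4 days prematurely.

No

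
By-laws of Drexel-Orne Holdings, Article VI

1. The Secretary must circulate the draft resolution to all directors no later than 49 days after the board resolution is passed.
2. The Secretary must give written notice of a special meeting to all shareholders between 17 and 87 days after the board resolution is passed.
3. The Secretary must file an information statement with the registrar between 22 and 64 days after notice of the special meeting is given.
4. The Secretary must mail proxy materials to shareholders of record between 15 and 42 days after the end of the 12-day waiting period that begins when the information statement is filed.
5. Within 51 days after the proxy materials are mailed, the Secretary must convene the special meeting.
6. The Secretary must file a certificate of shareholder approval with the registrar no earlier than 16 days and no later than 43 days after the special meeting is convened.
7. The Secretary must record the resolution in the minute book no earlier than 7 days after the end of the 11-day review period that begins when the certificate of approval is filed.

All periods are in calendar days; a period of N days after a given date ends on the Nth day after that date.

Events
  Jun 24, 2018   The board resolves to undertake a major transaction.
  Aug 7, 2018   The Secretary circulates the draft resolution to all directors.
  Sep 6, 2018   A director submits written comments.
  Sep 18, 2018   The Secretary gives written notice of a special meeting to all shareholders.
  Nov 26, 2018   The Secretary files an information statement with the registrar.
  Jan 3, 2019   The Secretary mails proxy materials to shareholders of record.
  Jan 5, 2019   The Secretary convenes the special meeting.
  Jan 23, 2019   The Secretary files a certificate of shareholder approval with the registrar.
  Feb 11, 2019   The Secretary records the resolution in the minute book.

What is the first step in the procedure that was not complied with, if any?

(1) due by Jun 24, 2018 + 49 days = Aug 12, 2018; done Aug 7, 2018 — timely.
(2) the permitted window runs from Jun 24, 2018 + 17 = Jul 11, 2018 to Jun 24, 2018 + 87 = Sep 19, 2018; done Sep 18, 2018 — within the window.
(3) the permitted window runs from Sep 18, 2018 + 22 = Oct 10, 2018 to Sep 18, 2018 + 64 = Nov 21, 2018; done Nov 26, 2018 — 5 days after the window closed.
The procedure was therefore not followed at step 3.

Step 3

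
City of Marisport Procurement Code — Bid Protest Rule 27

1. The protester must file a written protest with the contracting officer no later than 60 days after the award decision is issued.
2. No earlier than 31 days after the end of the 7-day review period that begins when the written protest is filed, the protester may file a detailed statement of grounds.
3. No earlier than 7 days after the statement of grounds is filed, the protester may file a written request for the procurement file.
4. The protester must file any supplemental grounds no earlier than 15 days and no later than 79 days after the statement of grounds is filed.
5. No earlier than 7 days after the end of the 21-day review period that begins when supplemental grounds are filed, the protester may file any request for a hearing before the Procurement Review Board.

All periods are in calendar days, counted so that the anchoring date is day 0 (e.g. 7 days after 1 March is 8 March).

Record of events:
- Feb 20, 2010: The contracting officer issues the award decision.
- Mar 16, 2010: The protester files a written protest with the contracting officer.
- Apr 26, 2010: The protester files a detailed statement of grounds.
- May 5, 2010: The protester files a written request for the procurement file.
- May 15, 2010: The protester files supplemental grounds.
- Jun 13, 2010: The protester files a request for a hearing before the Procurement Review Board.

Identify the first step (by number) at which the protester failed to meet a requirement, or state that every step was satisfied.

Step 1 — counting 60 days from Feb 20, 2010 (when the award decision is issued) gives a deadline of Apr 21, 2010; Mar 16, 2010 is within that limit.
Step 2 — must wait 31 days from Mar 23, 2010 (end of the 7-day review period, which began when the written protest is filed on Mar 16, 2010), so not before Apr 23, 2010; done Apr 26, 2010 — permitted.
Step 3 — must wait 7 days from Apr 26, 2010 (when the statement of grounds is filed), so not before May 3, 2010; done May 5, 2010 — permitted.
Step 4 — 15 and 79 days from Apr 26, 2010 (when the statement of grounds is filed) are May 11, 2010 and Jul 14, 2010 respectively; done May 15, 2010 — within the window.
Step 5 — must wait 7 days from Jun 5, 2010 (end of the 21-day review period, which began when supplemental grounds are filed on May 15, 2010), so not before Jun 12, 2010; Jun 13, 2010 is on or after that date.

None — every step was satisfied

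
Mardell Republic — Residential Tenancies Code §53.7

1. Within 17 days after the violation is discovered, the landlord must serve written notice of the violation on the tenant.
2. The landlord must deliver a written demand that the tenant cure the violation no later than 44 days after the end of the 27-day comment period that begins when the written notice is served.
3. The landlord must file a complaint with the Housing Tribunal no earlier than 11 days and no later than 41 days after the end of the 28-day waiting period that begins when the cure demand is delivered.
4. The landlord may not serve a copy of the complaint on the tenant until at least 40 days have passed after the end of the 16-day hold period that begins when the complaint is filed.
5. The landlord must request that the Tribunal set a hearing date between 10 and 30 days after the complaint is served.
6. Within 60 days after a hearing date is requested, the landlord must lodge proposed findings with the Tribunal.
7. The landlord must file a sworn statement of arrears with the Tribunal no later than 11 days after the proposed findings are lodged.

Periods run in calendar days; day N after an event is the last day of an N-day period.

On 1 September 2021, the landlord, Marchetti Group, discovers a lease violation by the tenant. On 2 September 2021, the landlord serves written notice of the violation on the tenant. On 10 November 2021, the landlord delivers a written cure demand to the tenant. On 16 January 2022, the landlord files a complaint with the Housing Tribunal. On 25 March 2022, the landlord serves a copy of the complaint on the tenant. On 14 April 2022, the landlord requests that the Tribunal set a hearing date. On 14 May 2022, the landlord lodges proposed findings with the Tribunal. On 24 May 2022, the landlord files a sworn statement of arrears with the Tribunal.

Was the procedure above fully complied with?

Step 1 — counting 17 days from 1 September 2021 (when the violation is discovered) gives a deadline of 18 September 2021; 2 September 2021 is within that limit.
Step 2 — counting 44 days from 29 September 2021 (end of the 27-day comment period, which began when the written notice is served on 2 September 2021) gives a deadline of 12 November 2021; completed 10 November 2021, before the deadline.
Step 3 — 11 and 41 days from 8 December 2021 (end of the 28-day waiting period, which began when the cure demand is delivered on 10 November 2021) are 19 December 2021 and 18 January 2022 respectively; done 16 January 2022 — within the window.
Step 4 — must wait 40 days from 1 February 2022 (end of the 16-day hold period, which began when the complaint is filed on 16 January 2022), so not before 13 March 2022; done 25 March 2022 — permitted.
Step 5 — 10 and 30 days from 25 March 2022 (when the complaint is served) are 4 April 2022 and 24 April 2022 respectively; done 14 April 2022, which is between those dates.
Step 6 — counting 60 days from 14 April 2022 (when a hearing date is requested) gives a deadline of 13 June 2022; done 14 May 2022 — timely.
Step 7 — counting 11 days from 14 May 2022 (when the proposed findings are lodged) gives a deadline of 25 May 2022; done 24 May 2022 — timely.

Yes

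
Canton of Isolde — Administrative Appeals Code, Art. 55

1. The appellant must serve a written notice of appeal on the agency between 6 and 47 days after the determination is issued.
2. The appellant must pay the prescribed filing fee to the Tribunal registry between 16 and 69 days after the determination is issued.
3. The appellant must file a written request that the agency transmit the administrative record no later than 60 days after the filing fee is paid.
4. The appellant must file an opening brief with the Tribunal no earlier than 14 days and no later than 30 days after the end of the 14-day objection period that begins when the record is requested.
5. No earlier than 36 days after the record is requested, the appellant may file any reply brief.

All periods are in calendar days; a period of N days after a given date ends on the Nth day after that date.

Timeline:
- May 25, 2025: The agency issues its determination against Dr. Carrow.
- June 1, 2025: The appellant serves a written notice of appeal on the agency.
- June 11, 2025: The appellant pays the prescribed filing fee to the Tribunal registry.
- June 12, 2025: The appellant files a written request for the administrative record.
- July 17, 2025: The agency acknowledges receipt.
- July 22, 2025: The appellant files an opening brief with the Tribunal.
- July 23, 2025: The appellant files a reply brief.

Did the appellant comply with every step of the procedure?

(1) the permitted window runs from May 25, 2025 + 6 = May 31, 2025 to May 25, 2025 + 47 = July 11, 2025; done June 1, 2025 — within the window.
(2) the permitted window runs from May 25, 2025 + 16 = June 10, 2025 to May 25, 2025 + 69 = August 2, 2025; done June 11, 2025, which is between those dates.
(3) due by June 11, 2025 + 60 days = August 10, 2025; done June 12, 2025 — timely.
(4) the permitted window runs from June 26, 2025 + 14 = July 10, 2025 to June 26, 2025 + 30 = July 26, 2025; July 22, 2025 falls inside that range.
(5) permitted from June 12, 2025 + 36 days = July 18, 2025 onward; done July 23, 2025 — permitted.

Yes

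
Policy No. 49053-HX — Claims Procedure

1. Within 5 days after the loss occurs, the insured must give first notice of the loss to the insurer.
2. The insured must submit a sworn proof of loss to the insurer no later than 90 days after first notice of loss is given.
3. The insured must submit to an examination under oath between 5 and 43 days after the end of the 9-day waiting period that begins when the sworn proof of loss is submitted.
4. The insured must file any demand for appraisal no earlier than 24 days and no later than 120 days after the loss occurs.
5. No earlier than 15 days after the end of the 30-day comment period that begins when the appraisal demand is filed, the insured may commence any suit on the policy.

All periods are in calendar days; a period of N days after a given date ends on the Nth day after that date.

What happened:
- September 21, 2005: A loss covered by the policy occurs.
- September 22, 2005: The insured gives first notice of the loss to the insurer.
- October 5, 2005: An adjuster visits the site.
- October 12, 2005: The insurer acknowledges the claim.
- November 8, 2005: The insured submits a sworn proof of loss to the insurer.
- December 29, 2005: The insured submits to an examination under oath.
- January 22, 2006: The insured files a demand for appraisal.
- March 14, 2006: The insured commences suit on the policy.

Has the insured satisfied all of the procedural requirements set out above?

Step 1: 5 days after September 21, 2005 (when the loss occurs) is September 26, 2005; done September 22, 2005 — timely.
Step 2: 90 days after September 22, 2005 (when first notice of loss is given) is December 21, 2005; November 8, 2005 is within that limit.
Step 3: the window is 5–43 days after November 17, 2005 (end of the 9-day waiting period, which began when the sworn proof of loss is submitted on November 8, 2005), so November 22, 2005 through December 30, 2005; December 29, 2005 falls inside that range.
Step 4: the window is 24–120 days after September 21, 2005 (when the loss occurs), so October 15, 2005 through January 19, 2006; done January 22, 2006 — 3 days after the window closed.

No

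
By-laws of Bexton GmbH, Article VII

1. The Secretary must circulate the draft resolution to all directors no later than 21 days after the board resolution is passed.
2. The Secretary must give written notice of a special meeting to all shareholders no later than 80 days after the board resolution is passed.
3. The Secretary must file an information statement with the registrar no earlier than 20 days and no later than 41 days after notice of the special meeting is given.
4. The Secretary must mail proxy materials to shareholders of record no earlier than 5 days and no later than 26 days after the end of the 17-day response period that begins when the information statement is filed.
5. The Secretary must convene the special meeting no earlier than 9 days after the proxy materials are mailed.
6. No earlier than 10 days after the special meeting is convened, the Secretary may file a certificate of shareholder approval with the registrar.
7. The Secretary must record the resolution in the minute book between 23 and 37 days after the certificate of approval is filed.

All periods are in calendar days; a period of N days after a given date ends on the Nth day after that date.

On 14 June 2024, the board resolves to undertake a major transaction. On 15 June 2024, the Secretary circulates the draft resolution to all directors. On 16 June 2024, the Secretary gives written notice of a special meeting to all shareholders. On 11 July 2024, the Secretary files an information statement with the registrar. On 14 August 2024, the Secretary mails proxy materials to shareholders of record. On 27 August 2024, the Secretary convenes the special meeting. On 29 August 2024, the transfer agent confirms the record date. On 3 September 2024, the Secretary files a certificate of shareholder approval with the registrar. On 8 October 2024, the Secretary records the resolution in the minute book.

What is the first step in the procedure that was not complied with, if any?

Step 1: 21 days after 14 June 2024 (when the board resolution is passed) is 5 July 2024; 15 June 2024 is within that limit.
Step 2: 80 days after 14 June 2024 (when the board resolution is passed) is 2 September 2024; done 16 June 2024 — timely.
Step 3: the window is 20–41 days after 16 June 2024 (when notice of the special meeting is given), so 6 July 2024 through 27 July 2024; done 11 July 2024, which is between those dates.
Step 4: the window is 5–26 days after 28 July 2024 (end of the 17-day response period, which began when the information statement is filed on 11 July 2024), so 2 August 2024 through 23 August 2024; done 14 August 2024 — within the window.
Step 5: the earliest permitted date is 9 days after 14 August 2024 (when the proxy materials are mailed), i.e. 23 August 2024; done 27 August 2024 — permitted.
Step 6: the earliest permitted date is 10 days after 27 August 2024 (when the special meeting is convened), i.e. 6 September 2024; 3 September 2024 is 3 days before the earliest permitted date.

Step 6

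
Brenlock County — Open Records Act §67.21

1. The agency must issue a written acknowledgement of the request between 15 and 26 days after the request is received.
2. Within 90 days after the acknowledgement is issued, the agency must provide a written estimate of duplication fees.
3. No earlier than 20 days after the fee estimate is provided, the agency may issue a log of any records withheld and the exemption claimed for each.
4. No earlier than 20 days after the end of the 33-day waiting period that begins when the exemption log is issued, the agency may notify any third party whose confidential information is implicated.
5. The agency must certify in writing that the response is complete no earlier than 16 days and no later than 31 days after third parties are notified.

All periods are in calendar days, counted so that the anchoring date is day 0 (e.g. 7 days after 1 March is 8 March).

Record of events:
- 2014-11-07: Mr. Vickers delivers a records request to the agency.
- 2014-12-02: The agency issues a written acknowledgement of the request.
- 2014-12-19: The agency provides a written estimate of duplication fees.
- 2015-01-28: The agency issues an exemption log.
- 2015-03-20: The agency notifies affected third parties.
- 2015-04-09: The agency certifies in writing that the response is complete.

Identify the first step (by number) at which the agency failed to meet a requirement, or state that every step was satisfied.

(1) the permitted window runs from 2014-11-07 + 15 = 2014-11-22 to 2014-11-07 + 26 = 2014-12-03; done 2014-12-02 — within the window.
(2) due by 2014-12-02 + 90 days = 2015-03-02; done 2014-12-19 — timely.
(3) permitted from 2014-12-19 + 20 days = 2015-01-08 onward; 2015-01-28 is on or after that date.
(4) permitted from 2015-03-02 + 20 days = 2015-03-22 onward; acted on 2015-03-20, 2 days prematurely.
That is the first point of non-compliance.

Step 4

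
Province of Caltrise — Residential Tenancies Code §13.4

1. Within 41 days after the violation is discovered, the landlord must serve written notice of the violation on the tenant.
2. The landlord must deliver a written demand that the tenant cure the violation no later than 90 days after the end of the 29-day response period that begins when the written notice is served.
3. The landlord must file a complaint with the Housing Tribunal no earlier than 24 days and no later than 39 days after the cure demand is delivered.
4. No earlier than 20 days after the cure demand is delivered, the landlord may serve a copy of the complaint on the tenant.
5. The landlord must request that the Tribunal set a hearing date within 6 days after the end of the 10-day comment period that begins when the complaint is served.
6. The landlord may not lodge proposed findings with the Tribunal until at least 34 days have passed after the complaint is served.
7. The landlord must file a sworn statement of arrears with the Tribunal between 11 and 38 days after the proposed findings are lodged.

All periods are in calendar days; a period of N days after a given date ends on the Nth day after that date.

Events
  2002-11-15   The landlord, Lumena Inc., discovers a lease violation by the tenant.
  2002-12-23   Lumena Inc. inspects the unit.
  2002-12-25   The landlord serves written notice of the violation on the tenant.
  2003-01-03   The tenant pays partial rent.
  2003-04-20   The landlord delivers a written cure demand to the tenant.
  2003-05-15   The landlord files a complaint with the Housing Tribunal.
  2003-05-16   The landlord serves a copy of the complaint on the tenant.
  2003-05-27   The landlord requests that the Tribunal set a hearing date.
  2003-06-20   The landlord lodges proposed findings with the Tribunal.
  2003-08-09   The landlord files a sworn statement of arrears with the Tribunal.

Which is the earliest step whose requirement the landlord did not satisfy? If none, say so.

Step 7

Step 1: 41 days after 2002-11-15 (when the violation is discovered) is 2002-12-26; 2002-12-25 is within that limit.
Step 2: 90 days after 2003-01-23 (end of the 29-day response period, which began when the written notice is served on 2002-12-25) is 2003-04-23; 2003-04-20 is within that limit.
Step 3: the window is 24–39 days after 2003-04-20 (when the cure demand is delivered), so 2003-05-14 through 2003-05-29; 2003-05-15 falls inside that range.
Step 4: the earliest permitted date is 20 days after 2003-04-20 (when the cure demand is delivered), i.e. 2003-05-10; done 2003-05-16, after the minimum wait.
Step 5: 6 days after 2003-05-26 (end of the 10-day comment period, which began when the complaint is served on 2003-05-16) is 2003-06-01; completed 2003-05-27, before the deadline.
Step 6: the earliest permitted date is 34 days after 2003-05-16 (when the complaint is served), i.e. 2003-06-19; done 2003-06-20 — permitted.
Step 7: the window is 11–38 days after 2003-06-20 (when the proposed findings are lodged), so 2003-07-01 through 2003-07-28; 2003-08-09 is 12 days past the end of the window.
No need to go further; step 7 was not satisfied.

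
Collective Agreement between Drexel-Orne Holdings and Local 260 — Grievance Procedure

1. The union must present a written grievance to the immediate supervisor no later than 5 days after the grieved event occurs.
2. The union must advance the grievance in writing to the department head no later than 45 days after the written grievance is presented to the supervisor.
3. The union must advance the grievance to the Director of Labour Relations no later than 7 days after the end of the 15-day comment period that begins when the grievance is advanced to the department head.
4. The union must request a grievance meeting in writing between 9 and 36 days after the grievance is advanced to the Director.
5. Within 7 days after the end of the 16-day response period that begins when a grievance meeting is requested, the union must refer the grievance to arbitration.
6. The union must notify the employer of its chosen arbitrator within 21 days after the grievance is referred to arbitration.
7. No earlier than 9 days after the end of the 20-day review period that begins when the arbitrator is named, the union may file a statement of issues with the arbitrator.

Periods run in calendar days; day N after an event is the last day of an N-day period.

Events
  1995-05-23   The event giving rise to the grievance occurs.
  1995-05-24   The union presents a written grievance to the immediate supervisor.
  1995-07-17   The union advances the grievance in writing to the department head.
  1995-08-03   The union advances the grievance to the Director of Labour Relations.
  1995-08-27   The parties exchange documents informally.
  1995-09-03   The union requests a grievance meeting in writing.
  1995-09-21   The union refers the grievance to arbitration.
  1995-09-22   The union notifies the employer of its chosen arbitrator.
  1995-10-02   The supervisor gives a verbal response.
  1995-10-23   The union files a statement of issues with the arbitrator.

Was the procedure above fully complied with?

Step 1 — counting 5 days from 1995-05-23 (when the grieved event occurs) gives a deadline of 1995-05-28; completed 1995-05-24, before the deadline.
Step 2 — counting 45 days from 1995-05-24 (when the written grievance is presented to the supervisor) gives a deadline of 1995-07-08; not done until 1995-07-17, 9 days after the deadline.
No need to go further; step 2 was not satisfied.

No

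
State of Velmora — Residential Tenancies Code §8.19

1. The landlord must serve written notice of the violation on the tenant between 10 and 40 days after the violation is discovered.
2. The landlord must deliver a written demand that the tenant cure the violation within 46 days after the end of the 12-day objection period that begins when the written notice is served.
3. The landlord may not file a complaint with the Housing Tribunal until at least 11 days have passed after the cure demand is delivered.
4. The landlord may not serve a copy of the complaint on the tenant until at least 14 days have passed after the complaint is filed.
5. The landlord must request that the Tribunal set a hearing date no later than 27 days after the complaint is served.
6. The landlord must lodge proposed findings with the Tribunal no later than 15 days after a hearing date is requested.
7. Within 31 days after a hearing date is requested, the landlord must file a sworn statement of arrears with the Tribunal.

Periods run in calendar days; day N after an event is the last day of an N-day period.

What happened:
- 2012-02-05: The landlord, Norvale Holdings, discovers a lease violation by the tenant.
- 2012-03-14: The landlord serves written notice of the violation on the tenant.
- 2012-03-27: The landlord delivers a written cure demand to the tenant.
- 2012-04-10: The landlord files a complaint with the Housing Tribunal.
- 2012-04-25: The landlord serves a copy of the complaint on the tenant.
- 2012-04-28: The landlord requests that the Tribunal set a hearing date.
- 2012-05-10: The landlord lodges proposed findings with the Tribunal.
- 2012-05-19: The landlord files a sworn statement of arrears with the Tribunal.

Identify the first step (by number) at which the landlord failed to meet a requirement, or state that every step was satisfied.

Step 1: the window is 10–40 days after 2012-02-05 (when the violation is discovered), so 2012-02-15 through 2012-03-16; 2012-03-14 falls inside that range.
Step 2: 46 days after 2012-03-26 (end of the 12-day objection period, which began when the written notice is served on 2012-03-14) is 2012-05-11; 2012-03-27 is within that limit.
Step 3: the earliest permitted date is 11 days after 2012-03-27 (when the cure demand is delivered), i.e. 2012-04-07; 2012-04-10 is on or after that date.
Step 4: the earliest permitted date is 14 days after 2012-04-10 (when the complaint is filed), i.e. 2012-04-24; 2012-04-25 is on or after that date.
Step 5: 27 days after 2012-04-25 (when the complaint is served) is 2012-05-22; 2012-04-28 is within that limit.
Step 6: 15 days after 2012-04-28 (when a hearing date is requested) is 2012-05-13; completed 2012-05-10, before the deadline.
Step 7: 31 days after 2012-04-28 (when a hearing date is requested) is 2012-05-29; completed 2012-05-19, before the deadline.

None — every step was satisfied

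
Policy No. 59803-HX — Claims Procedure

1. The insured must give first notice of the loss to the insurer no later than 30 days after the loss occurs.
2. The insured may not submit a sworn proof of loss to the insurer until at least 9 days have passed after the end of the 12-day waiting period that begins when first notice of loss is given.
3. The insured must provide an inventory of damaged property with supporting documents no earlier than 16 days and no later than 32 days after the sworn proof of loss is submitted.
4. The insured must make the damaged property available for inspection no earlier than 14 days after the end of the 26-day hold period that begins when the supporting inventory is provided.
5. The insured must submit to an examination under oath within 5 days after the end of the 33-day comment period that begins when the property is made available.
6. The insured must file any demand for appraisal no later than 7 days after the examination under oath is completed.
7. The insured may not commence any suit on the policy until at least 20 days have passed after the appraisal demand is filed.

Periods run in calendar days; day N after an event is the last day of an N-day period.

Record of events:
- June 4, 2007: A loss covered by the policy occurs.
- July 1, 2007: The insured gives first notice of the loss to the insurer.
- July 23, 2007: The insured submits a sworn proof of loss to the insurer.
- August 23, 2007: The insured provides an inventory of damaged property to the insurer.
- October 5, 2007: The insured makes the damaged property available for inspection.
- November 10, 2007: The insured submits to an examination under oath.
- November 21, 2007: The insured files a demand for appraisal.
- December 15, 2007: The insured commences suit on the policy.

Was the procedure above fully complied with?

Step 1 — counting 30 days from June 4, 2007 (when the loss occurs) gives a deadline of July 4, 2007; done July 1, 2007 — timely.
Step 2 — must wait 9 days from July 13, 2007 (end of the 12-day waiting period, which began when first notice of loss is given on July 1, 2007), so not before July 22, 2007; done July 23, 2007 — permitted.
Step 3 — 16 and 32 days from July 23, 2007 (when the sworn proof of loss is submitted) are August 8, 2007 and August 24, 2007 respectively; August 23, 2007 falls inside that range.
Step 4 — must wait 14 days from September 18, 2007 (end of the 26-day hold period, which began when the supporting inventory is provided on August 23, 2007), so not before October 2, 2007; done October 5, 2007, after the minimum wait.
Step 5 — counting 5 days from November 7, 2007 (end of the 33-day comment period, which began when the property is made available on October 5, 2007) gives a deadline of November 12, 2007; completed November 10, 2007, before the deadline.
Step 6 — counting 7 days from November 10, 2007 (when the examination under oath is completed) gives a deadline of November 17, 2007; November 21, 2007 misses that deadline by 4 days.

No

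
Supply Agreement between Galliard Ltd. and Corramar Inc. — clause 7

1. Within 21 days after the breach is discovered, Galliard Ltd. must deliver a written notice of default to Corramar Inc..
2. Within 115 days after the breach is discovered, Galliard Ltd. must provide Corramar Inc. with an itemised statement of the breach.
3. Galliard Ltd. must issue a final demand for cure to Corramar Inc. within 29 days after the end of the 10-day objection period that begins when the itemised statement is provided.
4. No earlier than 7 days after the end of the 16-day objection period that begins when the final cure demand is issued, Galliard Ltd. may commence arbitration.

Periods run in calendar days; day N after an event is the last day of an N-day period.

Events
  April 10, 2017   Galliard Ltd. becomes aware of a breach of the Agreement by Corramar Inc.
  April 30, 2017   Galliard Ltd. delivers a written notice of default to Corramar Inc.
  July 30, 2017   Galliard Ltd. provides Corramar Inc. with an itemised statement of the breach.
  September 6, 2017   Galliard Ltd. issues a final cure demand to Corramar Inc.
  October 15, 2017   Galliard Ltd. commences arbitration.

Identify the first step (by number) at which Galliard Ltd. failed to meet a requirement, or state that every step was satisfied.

None — every step was satisfied

Step 1 — counting 21 days from April 10, 2017 (when the breach is discovered) gives a deadline of May 1, 2017; done April 30, 2017 — timely.
Step 2 — counting 115 days from April 10, 2017 (when the breach is discovered) gives a deadline of August 3, 2017; done July 30, 2017 — timely.
Step 3 — counting 29 days from August 9, 2017 (end of the 10-day objection period, which began when the itemised statement is provided on July 30, 2017) gives a deadline of September 7, 2017; completed September 6, 2017, before the deadline.
Step 4 — must wait 7 days from September 22, 2017 (end of the 16-day objection period, which began when the final cure demand is issued on September 6, 2017), so not before September 29, 2017; October 15, 2017 is on or after that date.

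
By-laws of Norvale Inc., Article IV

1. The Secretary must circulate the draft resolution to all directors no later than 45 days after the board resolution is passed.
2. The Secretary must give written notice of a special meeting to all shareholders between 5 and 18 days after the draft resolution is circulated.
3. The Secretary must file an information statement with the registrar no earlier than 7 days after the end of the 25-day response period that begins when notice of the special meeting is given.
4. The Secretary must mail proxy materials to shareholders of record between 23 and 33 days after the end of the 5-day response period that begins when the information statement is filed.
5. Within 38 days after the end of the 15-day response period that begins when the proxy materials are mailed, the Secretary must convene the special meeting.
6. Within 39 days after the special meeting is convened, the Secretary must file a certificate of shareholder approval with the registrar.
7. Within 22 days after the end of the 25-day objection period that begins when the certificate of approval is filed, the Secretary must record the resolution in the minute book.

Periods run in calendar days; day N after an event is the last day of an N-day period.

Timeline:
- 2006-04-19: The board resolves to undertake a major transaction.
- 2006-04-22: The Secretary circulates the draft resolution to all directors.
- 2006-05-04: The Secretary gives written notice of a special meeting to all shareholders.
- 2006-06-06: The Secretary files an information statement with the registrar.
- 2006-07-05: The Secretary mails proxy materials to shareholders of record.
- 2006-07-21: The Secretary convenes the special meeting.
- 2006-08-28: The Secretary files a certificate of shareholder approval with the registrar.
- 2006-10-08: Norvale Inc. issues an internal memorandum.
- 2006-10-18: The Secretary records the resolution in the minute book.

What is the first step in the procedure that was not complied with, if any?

Step 7

(1) due by 2006-04-19 + 45 days = 2006-06-03; completed 2006-04-22, before the deadline.
(2) the permitted window runs from 2006-04-22 + 5 = 2006-04-27 to 2006-04-22 + 18 = 2006-05-10; 2006-05-04 falls inside that range.
(3) permitted from 2006-05-29 + 7 days = 2006-06-05 onward; done 2006-06-06, after the minimum wait.
(4) the permitted window runs from 2006-06-11 + 23 = 2006-07-04 to 2006-06-11 + 33 = 2006-07-14; done 2006-07-05 — within the window.
(5) due by 2006-07-20 + 38 days = 2006-08-27; completed 2006-07-21, before the deadline.
(6) due by 2006-07-21 + 39 days = 2006-08-29; completed 2006-08-28, before the deadline.
(7) due by 2006-09-22 + 22 days = 2006-10-14; not done until 2006-10-18, 4 days after the deadline.
That is the first point of non-compliance.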